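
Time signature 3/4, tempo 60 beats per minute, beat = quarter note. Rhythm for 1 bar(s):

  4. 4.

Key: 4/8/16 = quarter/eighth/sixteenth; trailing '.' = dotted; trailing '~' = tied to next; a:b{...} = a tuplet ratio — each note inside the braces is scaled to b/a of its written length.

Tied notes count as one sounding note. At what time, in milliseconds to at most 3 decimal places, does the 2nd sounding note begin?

1. 0.0ms @ 0 + 1500.0ms (3/2)
2. 1500.0ms @ 3/2 + 1500.0ms (3/2)

note 2 onset = 3/2b = 1500.0ms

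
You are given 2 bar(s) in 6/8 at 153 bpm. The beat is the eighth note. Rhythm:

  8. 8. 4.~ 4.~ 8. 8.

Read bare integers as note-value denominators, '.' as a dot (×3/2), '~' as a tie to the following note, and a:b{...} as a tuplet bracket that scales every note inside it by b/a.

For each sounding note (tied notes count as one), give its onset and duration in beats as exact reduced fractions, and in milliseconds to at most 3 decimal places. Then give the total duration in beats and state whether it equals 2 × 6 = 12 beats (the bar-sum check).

1) 0.0ms=0b +588.235ms=3/2b
2) 588.235ms=3/2b +588.235ms=3/2b
3) 1176.471ms=3b +2941.176ms=15/2b
4) 4117.647ms=21/2b +588.235ms=3/2b
Σ=12b of 12 (153bpm 6/8) — PASS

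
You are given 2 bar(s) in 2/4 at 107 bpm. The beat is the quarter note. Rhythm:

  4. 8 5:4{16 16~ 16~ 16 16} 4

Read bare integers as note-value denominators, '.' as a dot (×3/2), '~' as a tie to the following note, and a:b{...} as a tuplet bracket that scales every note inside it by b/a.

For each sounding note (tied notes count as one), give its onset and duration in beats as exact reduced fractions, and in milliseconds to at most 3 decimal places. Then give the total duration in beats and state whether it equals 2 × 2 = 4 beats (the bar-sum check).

1) 0.0ms=0b +841.121ms=3/2b
2) 841.121ms=3/2b +280.374ms=1/2b
3) 1121.495ms=2b +112.15ms=1/5b
4) 1233.645ms=11/5b +336.449ms=3/5b
5) 1570.093ms=14/5b +112.15ms=1/5b
6) 1682.243ms=3b +560.748ms=1b
Σ=4b of 4 (107bpm 2/4) — PASS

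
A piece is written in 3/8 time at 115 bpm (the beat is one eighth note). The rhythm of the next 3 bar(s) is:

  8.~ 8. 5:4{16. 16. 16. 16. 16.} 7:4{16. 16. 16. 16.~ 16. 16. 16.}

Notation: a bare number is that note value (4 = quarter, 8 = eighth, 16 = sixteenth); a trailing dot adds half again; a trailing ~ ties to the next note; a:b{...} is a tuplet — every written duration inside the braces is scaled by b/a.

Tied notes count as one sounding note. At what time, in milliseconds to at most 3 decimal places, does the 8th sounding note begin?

note 8 onset = 45/7b = 3354.037ms

1. 0.0ms @ 0 + 1565.217ms (3)
2. 1565.217ms @ 3 + 313.043ms (3/5)
3. 1878.261ms @ 18/5 + 313.043ms (3/5)
4. 2191.304ms @ 21/5 + 313.043ms (3/5)
5. 2504.348ms @ 24/5 + 313.043ms (3/5)
6. 2817.391ms @ 27/5 + 313.043ms (3/5)
7. 3130.435ms @ 6 + 223.602ms (3/7)
8. 3354.037ms @ 45/7 + 223.602ms (3/7)
9. 3577.64ms @ 48/7 + 223.602ms (3/7)
10. 3801.242ms @ 51/7 + 447.205ms (6/7)
11. 4248.447ms @ 57/7 + 223.602ms (3/7)
12. 4472.05ms @ 60/7 + 223.602ms (3/7)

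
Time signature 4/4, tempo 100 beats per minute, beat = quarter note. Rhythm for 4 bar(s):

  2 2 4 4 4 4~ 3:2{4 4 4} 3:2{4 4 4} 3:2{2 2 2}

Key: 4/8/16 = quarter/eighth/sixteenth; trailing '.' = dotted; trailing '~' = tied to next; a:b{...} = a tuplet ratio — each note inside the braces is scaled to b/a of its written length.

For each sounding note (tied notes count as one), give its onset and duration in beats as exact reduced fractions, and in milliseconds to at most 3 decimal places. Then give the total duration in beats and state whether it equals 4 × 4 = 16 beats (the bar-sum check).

1) 0.0ms=0b +1200.0ms=2b
2) 1200.0ms=2b +1200.0ms=2b
3) 2400.0ms=4b +600.0ms=1b
4) 3000.0ms=5b +600.0ms=1b
5) 3600.0ms=6b +600.0ms=1b
6) 4200.0ms=7b +1000.0ms=5/3b
7) 5200.0ms=26/3b +400.0ms=2/3b
8) 5600.0ms=28/3b +400.0ms=2/3b
9) 6000.0ms=10b +400.0ms=2/3b
10) 6400.0ms=32/3b +400.0ms=2/3b
11) 6800.0ms=34/3b +400.0ms=2/3b
12) 7200.0ms=12b +800.0ms=4/3b
13) 8000.0ms=40/3b +800.0ms=4/3b
14) 8800.0ms=44/3b +800.0ms=4/3b
Σ=16b of 16 (100bpm 4/4) — PASS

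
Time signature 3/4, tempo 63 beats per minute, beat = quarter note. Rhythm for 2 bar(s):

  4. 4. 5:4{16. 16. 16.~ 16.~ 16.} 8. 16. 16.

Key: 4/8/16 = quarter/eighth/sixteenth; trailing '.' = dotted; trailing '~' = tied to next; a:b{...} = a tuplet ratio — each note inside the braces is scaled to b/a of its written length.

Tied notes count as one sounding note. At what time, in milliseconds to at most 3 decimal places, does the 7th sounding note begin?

1. 0.0ms @ 0 + 1428.571ms (3/2)
2. 1428.571ms @ 3/2 + 1428.571ms (3/2)
3. 2857.143ms @ 3 + 285.714ms (3/10)
4. 3142.857ms @ 33/10 + 285.714ms (3/10)
5. 3428.571ms @ 18/5 + 857.143ms (9/10)
6. 4285.714ms @ 9/2 + 714.286ms (3/4)
7. 5000.0ms @ 21/4 + 357.143ms (3/8)
8. 5357.143ms @ 45/8 + 357.143ms (3/8)

note 7 onset = 21/4b = 5000.0ms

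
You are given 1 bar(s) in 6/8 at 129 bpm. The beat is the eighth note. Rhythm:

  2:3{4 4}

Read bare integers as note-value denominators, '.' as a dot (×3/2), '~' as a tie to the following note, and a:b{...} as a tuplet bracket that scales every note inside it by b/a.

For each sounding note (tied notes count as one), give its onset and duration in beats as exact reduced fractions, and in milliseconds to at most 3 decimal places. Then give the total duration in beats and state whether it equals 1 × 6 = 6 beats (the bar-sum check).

1) 0.0ms=0b +1395.349ms=3b
2) 1395.349ms=3b +1395.349ms=3b
Σ=6b of 6 (129bpm 6/8) — PASS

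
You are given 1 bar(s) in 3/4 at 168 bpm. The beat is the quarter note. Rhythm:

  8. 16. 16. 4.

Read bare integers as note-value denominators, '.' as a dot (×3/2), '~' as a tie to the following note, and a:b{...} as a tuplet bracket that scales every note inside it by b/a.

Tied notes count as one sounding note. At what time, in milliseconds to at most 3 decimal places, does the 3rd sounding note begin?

1. 0.0ms @ 0 + 267.857ms (3/4)
2. 267.857ms @ 3/4 + 133.929ms (3/8)
3. 401.786ms @ 9/8 + 133.929ms (3/8)
4. 535.714ms @ 3/2 + 535.714ms (3/2)

note 3 onset = 9/8b = 401.786ms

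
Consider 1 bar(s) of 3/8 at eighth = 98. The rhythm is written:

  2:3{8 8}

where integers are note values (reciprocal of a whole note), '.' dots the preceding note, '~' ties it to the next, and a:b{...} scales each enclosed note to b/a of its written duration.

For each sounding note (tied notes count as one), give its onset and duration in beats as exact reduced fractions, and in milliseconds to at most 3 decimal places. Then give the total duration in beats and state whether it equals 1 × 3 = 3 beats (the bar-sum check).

1) 0.0ms=0b +918.367ms=3/2b
2) 918.367ms=3/2b +918.367ms=3/2b
Σ=3b of 3 (98bpm 3/8) — PASS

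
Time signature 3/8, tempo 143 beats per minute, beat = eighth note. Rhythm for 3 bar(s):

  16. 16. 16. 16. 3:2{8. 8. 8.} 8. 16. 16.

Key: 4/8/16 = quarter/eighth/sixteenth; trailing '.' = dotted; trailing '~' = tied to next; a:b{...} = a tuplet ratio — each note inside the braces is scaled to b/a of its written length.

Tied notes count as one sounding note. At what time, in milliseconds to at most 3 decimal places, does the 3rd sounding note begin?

note 3 onset = 3/2b = 629.371ms

1. 0.0ms @ 0 + 314.685ms (3/4)
2. 314.685ms @ 3/4 + 314.685ms (3/4)
3. 629.371ms @ 3/2 + 314.685ms (3/4)
4. 944.056ms @ 9/4 + 314.685ms (3/4)
5. 1258.741ms @ 3 + 419.58ms (1)
6. 1678.322ms @ 4 + 419.58ms (1)
7. 2097.902ms @ 5 + 419.58ms (1)
8. 2517.483ms @ 6 + 629.371ms (3/2)
9. 3146.853ms @ 15/2 + 314.685ms (3/4)
10. 3461.538ms @ 33/4 + 314.685ms (3/4)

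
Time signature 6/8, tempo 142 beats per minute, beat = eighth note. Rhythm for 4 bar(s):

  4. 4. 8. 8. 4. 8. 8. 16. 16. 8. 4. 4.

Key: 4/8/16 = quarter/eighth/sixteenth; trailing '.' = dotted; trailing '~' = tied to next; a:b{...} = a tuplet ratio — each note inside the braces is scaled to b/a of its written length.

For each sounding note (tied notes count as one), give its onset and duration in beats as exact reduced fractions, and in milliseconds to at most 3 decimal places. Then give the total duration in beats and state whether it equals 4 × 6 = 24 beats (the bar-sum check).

1) 0.0ms=0b +1267.606ms=3b
2) 1267.606ms=3b +1267.606ms=3b
3) 2535.211ms=6b +633.803ms=3/2b
4) 3169.014ms=15/2b +633.803ms=3/2b
5) 3802.817ms=9b +1267.606ms=3b
6) 5070.423ms=12b +633.803ms=3/2b
7) 5704.225ms=27/2b +633.803ms=3/2b
8) 6338.028ms=15b +316.901ms=3/4b
9) 6654.93ms=63/4b +316.901ms=3/4b
10) 6971.831ms=33/2b +633.803ms=3/2b
11) 7605.634ms=18b +1267.606ms=3b
12) 8873.239ms=21b +1267.606ms=3b
Σ=24b of 24 (142bpm 6/8) — PASS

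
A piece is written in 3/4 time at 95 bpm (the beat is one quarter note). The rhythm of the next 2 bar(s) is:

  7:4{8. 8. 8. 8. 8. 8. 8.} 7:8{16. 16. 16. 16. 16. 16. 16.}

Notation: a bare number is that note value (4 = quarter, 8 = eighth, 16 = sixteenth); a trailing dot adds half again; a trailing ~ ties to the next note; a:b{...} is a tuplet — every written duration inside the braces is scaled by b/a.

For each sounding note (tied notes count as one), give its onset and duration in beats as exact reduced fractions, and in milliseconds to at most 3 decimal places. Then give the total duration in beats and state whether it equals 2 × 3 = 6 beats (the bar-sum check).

1) 0.0ms=0b +270.677ms=3/7b
2) 270.677ms=3/7b +270.677ms=3/7b
3) 541.353ms=6/7b +270.677ms=3/7b
4) 812.03ms=9/7b +270.677ms=3/7b
5) 1082.707ms=12/7b +270.677ms=3/7b
6) 1353.383ms=15/7b +270.677ms=3/7b
7) 1624.06ms=18/7b +270.677ms=3/7b
8) 1894.737ms=3b +270.677ms=3/7b
9) 2165.414ms=24/7b +270.677ms=3/7b
10) 2436.09ms=27/7b +270.677ms=3/7b
11) 2706.767ms=30/7b +270.677ms=3/7b
12) 2977.444ms=33/7b +270.677ms=3/7b
13) 3248.12ms=36/7b +270.677ms=3/7b
14) 3518.797ms=39/7b +270.677ms=3/7b
Σ=6b of 6 (95bpm 3/4) — PASS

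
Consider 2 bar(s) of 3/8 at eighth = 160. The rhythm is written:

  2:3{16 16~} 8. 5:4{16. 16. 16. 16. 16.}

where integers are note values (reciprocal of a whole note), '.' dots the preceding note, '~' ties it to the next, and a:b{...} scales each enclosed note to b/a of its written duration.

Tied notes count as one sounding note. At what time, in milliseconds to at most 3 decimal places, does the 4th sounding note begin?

1. 0.0ms @ 0 + 281.25ms (3/4)
2. 281.25ms @ 3/4 + 843.75ms (9/4)
3. 1125.0ms @ 3 + 225.0ms (3/5)
4. 1350.0ms @ 18/5 + 225.0ms (3/5)
5. 1575.0ms @ 21/5 + 225.0ms (3/5)
6. 1800.0ms @ 24/5 + 225.0ms (3/5)
7. 2025.0ms @ 27/5 + 225.0ms (3/5)

note 4 onset = 18/5b = 1350.0ms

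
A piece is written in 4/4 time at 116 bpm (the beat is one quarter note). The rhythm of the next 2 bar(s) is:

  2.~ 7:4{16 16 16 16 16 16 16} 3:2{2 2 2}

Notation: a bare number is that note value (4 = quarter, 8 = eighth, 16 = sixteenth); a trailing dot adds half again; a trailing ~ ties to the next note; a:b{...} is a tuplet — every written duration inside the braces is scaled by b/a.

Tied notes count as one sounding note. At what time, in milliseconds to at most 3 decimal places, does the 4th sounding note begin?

1. 0.0ms @ 0 + 1625.616ms (22/7)
2. 1625.616ms @ 22/7 + 73.892ms (1/7)
3. 1699.507ms @ 23/7 + 73.892ms (1/7)
4. 1773.399ms @ 24/7 + 73.892ms (1/7)
5. 1847.291ms @ 25/7 + 73.892ms (1/7)
6. 1921.182ms @ 26/7 + 73.892ms (1/7)
7. 1995.074ms @ 27/7 + 73.892ms (1/7)
8. 2068.966ms @ 4 + 689.655ms (4/3)
9. 2758.621ms @ 16/3 + 689.655ms (4/3)
10. 3448.276ms @ 20/3 + 689.655ms (4/3)

note 4 onset = 24/7b = 1773.399ms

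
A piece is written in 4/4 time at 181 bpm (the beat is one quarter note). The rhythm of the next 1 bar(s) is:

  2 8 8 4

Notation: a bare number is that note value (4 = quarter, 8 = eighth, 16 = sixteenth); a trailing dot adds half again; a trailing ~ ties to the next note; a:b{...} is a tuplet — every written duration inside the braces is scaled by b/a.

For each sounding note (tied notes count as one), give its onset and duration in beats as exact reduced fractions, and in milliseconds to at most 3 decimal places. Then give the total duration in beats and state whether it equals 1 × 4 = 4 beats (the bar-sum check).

1) 0.0ms=0b +662.983ms=2b
2) 662.983ms=2b +165.746ms=1/2b
3) 828.729ms=5/2b +165.746ms=1/2b
4) 994.475ms=3b +331.492ms=1b
Σ=4b of 4 (181bpm 4/4) — PASS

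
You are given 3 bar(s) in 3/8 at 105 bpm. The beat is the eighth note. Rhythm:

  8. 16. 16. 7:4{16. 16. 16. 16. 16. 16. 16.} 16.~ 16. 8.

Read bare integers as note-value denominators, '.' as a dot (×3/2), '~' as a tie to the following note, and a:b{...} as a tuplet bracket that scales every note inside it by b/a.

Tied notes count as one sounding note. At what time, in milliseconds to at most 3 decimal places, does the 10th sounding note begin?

note 10 onset = 39/7b = 3183.673ms

1. 0.0ms @ 0 + 857.143ms (3/2)
2. 857.143ms @ 3/2 + 428.571ms (3/4)
3. 1285.714ms @ 9/4 + 428.571ms (3/4)
4. 1714.286ms @ 3 + 244.898ms (3/7)
5. 1959.184ms @ 24/7 + 244.898ms (3/7)
6. 2204.082ms @ 27/7 + 244.898ms (3/7)
7. 2448.98ms @ 30/7 + 244.898ms (3/7)
8. 2693.878ms @ 33/7 + 244.898ms (3/7)
9. 2938.776ms @ 36/7 + 244.898ms (3/7)
10. 3183.673ms @ 39/7 + 244.898ms (3/7)
11. 3428.571ms @ 6 + 857.143ms (3/2)
12. 4285.714ms @ 15/2 + 857.143ms (3/2)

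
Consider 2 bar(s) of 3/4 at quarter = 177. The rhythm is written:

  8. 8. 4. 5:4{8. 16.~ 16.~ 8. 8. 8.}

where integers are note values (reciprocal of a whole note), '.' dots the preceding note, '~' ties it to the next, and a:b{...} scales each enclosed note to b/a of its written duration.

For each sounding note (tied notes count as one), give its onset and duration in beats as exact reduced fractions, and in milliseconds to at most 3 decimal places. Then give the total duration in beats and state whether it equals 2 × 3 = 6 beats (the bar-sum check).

1) 0.0ms=0b +254.237ms=3/4b
2) 254.237ms=3/4b +254.237ms=3/4b
3) 508.475ms=3/2b +508.475ms=3/2b
4) 1016.949ms=3b +203.39ms=3/5b
5) 1220.339ms=18/5b +406.78ms=6/5b
6) 1627.119ms=24/5b +203.39ms=3/5b
7) 1830.508ms=27/5b +203.39ms=3/5b
Σ=6b of 6 (177bpm 3/4) — PASS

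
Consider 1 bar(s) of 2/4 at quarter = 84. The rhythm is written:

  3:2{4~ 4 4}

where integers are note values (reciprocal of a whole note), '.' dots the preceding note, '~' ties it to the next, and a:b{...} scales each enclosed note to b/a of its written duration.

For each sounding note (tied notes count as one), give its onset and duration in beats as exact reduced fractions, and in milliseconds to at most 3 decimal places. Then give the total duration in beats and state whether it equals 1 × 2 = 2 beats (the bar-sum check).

1) 0.0ms=0b +952.381ms=4/3b
2) 952.381ms=4/3b +476.19ms=2/3b
Σ=2b of 2 (84bpm 2/4) — PASS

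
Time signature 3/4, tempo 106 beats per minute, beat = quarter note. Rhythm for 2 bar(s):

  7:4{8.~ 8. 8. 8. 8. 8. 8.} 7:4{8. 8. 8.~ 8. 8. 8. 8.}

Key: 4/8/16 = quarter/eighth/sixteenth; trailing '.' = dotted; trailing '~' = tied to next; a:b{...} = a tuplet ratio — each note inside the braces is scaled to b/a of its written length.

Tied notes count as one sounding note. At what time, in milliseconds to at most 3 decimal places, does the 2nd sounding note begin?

note 2 onset = 6/7b = 485.175ms

1. 0.0ms @ 0 + 485.175ms (6/7)
2. 485.175ms @ 6/7 + 242.588ms (3/7)
3. 727.763ms @ 9/7 + 242.588ms (3/7)
4. 970.35ms @ 12/7 + 242.588ms (3/7)
5. 1212.938ms @ 15/7 + 242.588ms (3/7)
6. 1455.526ms @ 18/7 + 242.588ms (3/7)
7. 1698.113ms @ 3 + 242.588ms (3/7)
8. 1940.701ms @ 24/7 + 242.588ms (3/7)
9. 2183.288ms @ 27/7 + 485.175ms (6/7)
10. 2668.464ms @ 33/7 + 242.588ms (3/7)
11. 2911.051ms @ 36/7 + 242.588ms (3/7)
12. 3153.639ms @ 39/7 + 242.588ms (3/7)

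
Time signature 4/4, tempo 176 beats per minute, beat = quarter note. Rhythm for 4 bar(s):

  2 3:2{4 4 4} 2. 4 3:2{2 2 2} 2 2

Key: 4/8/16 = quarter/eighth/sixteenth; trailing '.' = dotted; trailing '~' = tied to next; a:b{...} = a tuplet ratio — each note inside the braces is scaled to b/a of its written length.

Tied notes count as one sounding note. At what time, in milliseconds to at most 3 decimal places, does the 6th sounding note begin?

1. 0.0ms @ 0 + 681.818ms (2)
2. 681.818ms @ 2 + 227.273ms (2/3)
3. 909.091ms @ 8/3 + 227.273ms (2/3)
4. 1136.364ms @ 10/3 + 227.273ms (2/3)
5. 1363.636ms @ 4 + 1022.727ms (3)
6. 2386.364ms @ 7 + 340.909ms (1)
7. 2727.273ms @ 8 + 454.545ms (4/3)
8. 3181.818ms @ 28/3 + 454.545ms (4/3)
9. 3636.364ms @ 32/3 + 454.545ms (4/3)
10. 4090.909ms @ 12 + 681.818ms (2)
11. 4772.727ms @ 14 + 681.818ms (2)

note 6 onset = 7b = 2386.364ms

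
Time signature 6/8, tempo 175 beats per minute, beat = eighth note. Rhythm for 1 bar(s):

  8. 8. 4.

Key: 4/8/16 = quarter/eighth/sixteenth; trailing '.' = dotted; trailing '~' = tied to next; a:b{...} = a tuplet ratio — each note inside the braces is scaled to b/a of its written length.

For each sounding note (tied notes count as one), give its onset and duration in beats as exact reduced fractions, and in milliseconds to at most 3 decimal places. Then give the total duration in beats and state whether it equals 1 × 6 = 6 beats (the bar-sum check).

1) 0.0ms=0b +514.286ms=3/2b
2) 514.286ms=3/2b +514.286ms=3/2b
3) 1028.571ms=3b +1028.571ms=3b
Σ=6b of 6 (175bpm 6/8) — PASS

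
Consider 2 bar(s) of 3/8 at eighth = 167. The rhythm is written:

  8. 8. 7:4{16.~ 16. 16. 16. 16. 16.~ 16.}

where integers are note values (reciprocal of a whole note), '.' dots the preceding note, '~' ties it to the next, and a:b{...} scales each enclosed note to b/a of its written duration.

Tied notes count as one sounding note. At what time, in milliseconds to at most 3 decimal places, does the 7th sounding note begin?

1. 0.0ms @ 0 + 538.922ms (3/2)
2. 538.922ms @ 3/2 + 538.922ms (3/2)
3. 1077.844ms @ 3 + 307.956ms (6/7)
4. 1385.8ms @ 27/7 + 153.978ms (3/7)
5. 1539.778ms @ 30/7 + 153.978ms (3/7)
6. 1693.755ms @ 33/7 + 153.978ms (3/7)
7. 1847.733ms @ 36/7 + 307.956ms (6/7)

note 7 onset = 36/7b = 1847.733ms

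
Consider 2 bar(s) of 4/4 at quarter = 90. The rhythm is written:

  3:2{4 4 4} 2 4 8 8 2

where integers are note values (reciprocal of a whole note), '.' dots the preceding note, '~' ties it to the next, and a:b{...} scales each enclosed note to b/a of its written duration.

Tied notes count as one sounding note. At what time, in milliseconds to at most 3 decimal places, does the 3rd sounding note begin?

1. 0.0ms @ 0 + 444.444ms (2/3)
2. 444.444ms @ 2/3 + 444.444ms (2/3)
3. 888.889ms @ 4/3 + 444.444ms (2/3)
4. 1333.333ms @ 2 + 1333.333ms (2)
5. 2666.667ms @ 4 + 666.667ms (1)
6. 3333.333ms @ 5 + 333.333ms (1/2)
7. 3666.667ms @ 11/2 + 333.333ms (1/2)
8. 4000.0ms @ 6 + 1333.333ms (2)

note 3 onset = 4/3b = 888.889ms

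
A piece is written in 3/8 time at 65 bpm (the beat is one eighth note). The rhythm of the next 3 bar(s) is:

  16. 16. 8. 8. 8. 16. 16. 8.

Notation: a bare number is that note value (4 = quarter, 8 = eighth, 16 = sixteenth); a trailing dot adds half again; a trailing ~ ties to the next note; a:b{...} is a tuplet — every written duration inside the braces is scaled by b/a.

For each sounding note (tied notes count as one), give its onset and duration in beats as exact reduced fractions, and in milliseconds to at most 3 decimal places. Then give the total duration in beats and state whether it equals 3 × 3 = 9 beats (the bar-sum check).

1) 0.0ms=0b +692.308ms=3/4b
2) 692.308ms=3/4b +692.308ms=3/4b
3) 1384.615ms=3/2b +1384.615ms=3/2b
4) 2769.231ms=3b +1384.615ms=3/2b
5) 4153.846ms=9/2b +1384.615ms=3/2b
6) 5538.462ms=6b +692.308ms=3/4b
7) 6230.769ms=27/4b +692.308ms=3/4b
8) 6923.077ms=15/2b +1384.615ms=3/2b
Σ=9b of 9 (65bpm 3/8) — PASS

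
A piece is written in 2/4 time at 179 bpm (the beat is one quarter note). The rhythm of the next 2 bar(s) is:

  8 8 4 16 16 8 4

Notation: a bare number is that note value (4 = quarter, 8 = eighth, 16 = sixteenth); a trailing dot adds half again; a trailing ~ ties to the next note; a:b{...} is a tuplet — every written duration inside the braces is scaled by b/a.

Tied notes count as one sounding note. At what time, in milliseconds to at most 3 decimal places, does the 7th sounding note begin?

note 7 onset = 3b = 1005.587ms

1. 0.0ms @ 0 + 167.598ms (1/2)
2. 167.598ms @ 1/2 + 167.598ms (1/2)
3. 335.196ms @ 1 + 335.196ms (1)
4. 670.391ms @ 2 + 83.799ms (1/4)
5. 754.19ms @ 9/4 + 83.799ms (1/4)
6. 837.989ms @ 5/2 + 167.598ms (1/2)
7. 1005.587ms @ 3 + 335.196ms (1)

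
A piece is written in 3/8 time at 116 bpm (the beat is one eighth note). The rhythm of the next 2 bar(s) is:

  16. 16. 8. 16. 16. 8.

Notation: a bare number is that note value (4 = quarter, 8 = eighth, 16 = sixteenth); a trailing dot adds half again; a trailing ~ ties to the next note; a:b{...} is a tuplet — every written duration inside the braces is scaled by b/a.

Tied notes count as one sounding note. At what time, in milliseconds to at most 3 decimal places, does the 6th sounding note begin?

1. 0.0ms @ 0 + 387.931ms (3/4)
2. 387.931ms @ 3/4 + 387.931ms (3/4)
3. 775.862ms @ 3/2 + 775.862ms (3/2)
4. 1551.724ms @ 3 + 387.931ms (3/4)
5. 1939.655ms @ 15/4 + 387.931ms (3/4)
6. 2327.586ms @ 9/2 + 775.862ms (3/2)

note 6 onset = 9/2b = 2327.586ms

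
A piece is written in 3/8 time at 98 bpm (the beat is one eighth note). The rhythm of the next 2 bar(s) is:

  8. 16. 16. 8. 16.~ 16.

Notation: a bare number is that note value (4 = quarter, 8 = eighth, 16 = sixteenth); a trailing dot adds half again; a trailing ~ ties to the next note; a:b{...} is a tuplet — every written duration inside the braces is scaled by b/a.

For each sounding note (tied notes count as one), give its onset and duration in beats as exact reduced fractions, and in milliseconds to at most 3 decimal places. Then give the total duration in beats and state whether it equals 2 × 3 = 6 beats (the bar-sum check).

1) 0.0ms=0b +918.367ms=3/2b
2) 918.367ms=3/2b +459.184ms=3/4b
3) 1377.551ms=9/4b +459.184ms=3/4b
4) 1836.735ms=3b +918.367ms=3/2b
5) 2755.102ms=9/2b +918.367ms=3/2b
Σ=6b of 6 (98bpm 3/8) — PASS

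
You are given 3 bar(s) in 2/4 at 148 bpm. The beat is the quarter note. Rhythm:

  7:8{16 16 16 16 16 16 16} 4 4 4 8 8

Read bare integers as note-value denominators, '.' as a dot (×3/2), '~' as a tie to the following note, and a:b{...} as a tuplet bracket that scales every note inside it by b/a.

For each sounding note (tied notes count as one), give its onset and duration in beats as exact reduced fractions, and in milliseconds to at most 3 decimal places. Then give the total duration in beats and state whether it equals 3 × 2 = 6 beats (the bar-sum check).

1) 0.0ms=0b +115.83ms=2/7b
2) 115.83ms=2/7b +115.83ms=2/7b
3) 231.66ms=4/7b +115.83ms=2/7b
4) 347.49ms=6/7b +115.83ms=2/7b
5) 463.32ms=8/7b +115.83ms=2/7b
6) 579.151ms=10/7b +115.83ms=2/7b
7) 694.981ms=12/7b +115.83ms=2/7b
8) 810.811ms=2b +405.405ms=1b
9) 1216.216ms=3b +405.405ms=1b
10) 1621.622ms=4b +405.405ms=1b
11) 2027.027ms=5b +202.703ms=1/2b
12) 2229.73ms=11/2b +202.703ms=1/2b
Σ=6b of 6 (148bpm 2/4) — PASS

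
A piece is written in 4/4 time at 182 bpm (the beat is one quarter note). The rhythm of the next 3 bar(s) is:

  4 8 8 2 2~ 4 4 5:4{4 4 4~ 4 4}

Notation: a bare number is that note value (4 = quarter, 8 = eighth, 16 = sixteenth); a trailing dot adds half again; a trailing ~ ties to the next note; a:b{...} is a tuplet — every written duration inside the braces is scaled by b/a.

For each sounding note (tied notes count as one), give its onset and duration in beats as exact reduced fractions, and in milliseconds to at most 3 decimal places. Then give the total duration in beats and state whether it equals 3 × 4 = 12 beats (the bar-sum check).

1) 0.0ms=0b +329.67ms=1b
2) 329.67ms=1b +164.835ms=1/2b
3) 494.505ms=3/2b +164.835ms=1/2b
4) 659.341ms=2b +659.341ms=2b
5) 1318.681ms=4b +989.011ms=3b
6) 2307.692ms=7b +329.67ms=1b
7) 2637.363ms=8b +263.736ms=4/5b
8) 2901.099ms=44/5b +263.736ms=4/5b
9) 3164.835ms=48/5b +527.473ms=8/5b
10) 3692.308ms=56/5b +263.736ms=4/5b
Σ=12b of 12 (182bpm 4/4) — PASS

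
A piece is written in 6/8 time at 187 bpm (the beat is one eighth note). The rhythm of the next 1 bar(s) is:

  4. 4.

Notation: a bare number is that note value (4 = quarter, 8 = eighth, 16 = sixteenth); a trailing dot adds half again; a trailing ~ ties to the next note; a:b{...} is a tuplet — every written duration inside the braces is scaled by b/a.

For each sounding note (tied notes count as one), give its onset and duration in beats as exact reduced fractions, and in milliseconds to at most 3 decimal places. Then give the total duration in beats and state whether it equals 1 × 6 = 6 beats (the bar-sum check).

1) 0.0ms=0b +962.567ms=3b
2) 962.567ms=3b +962.567ms=3b
Σ=6b of 6 (187bpm 6/8) — PASS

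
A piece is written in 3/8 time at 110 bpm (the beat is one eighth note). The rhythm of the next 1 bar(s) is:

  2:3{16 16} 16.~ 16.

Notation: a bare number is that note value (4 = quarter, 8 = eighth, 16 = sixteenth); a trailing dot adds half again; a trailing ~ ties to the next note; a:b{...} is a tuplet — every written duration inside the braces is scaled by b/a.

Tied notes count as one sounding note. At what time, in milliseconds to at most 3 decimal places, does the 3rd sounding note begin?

note 3 onset = 3/2b = 818.182ms

1. 0.0ms @ 0 + 409.091ms (3/4)
2. 409.091ms @ 3/4 + 409.091ms (3/4)
3. 818.182ms @ 3/2 + 818.182ms (3/2)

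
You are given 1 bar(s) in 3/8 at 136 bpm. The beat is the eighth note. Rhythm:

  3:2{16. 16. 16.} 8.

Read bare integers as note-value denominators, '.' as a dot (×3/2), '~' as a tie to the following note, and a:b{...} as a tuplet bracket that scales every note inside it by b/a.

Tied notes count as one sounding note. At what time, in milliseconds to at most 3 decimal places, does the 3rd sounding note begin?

note 3 onset = 1b = 441.176ms

1. 0.0ms @ 0 + 220.588ms (1/2)
2. 220.588ms @ 1/2 + 220.588ms (1/2)
3. 441.176ms @ 1 + 220.588ms (1/2)
4. 661.765ms @ 3/2 + 661.765ms (3/2)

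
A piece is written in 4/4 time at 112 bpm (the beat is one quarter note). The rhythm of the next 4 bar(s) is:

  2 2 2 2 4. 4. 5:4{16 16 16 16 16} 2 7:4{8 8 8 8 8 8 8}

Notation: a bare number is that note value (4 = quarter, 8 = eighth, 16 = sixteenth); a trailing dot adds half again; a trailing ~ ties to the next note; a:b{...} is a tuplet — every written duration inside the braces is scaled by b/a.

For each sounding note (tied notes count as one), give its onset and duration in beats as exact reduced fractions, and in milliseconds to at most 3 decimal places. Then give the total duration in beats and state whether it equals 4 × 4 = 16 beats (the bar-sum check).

1) 0.0ms=0b +1071.429ms=2b
2) 1071.429ms=2b +1071.429ms=2b
3) 2142.857ms=4b +1071.429ms=2b
4) 3214.286ms=6b +1071.429ms=2b
5) 4285.714ms=8b +803.571ms=3/2b
6) 5089.286ms=19/2b +803.571ms=3/2b
7) 5892.857ms=11b +107.143ms=1/5b
8) 6000.0ms=56/5b +107.143ms=1/5b
9) 6107.143ms=57/5b +107.143ms=1/5b
10) 6214.286ms=58/5b +107.143ms=1/5b
11) 6321.429ms=59/5b +107.143ms=1/5b
12) 6428.571ms=12b +1071.429ms=2b
13) 7500.0ms=14b +153.061ms=2/7b
14) 7653.061ms=100/7b +153.061ms=2/7b
15) 7806.122ms=102/7b +153.061ms=2/7b
16) 7959.184ms=104/7b +153.061ms=2/7b
17) 8112.245ms=106/7b +153.061ms=2/7b
18) 8265.306ms=108/7b +153.061ms=2/7b
19) 8418.367ms=110/7b +153.061ms=2/7b
Σ=16b of 16 (112bpm 4/4) — PASS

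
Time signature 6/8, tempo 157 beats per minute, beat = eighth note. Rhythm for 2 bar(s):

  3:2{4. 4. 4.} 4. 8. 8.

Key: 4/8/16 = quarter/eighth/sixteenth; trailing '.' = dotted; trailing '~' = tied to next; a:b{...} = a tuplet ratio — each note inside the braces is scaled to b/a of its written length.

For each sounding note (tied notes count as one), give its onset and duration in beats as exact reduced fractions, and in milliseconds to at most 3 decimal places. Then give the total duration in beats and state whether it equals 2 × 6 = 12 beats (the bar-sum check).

1) 0.0ms=0b +764.331ms=2b
2) 764.331ms=2b +764.331ms=2b
3) 1528.662ms=4b +764.331ms=2b
4) 2292.994ms=6b +1146.497ms=3b
5) 3439.49ms=9b +573.248ms=3/2b
6) 4012.739ms=21/2b +573.248ms=3/2b
Σ=12b of 12 (157bpm 6/8) — PASS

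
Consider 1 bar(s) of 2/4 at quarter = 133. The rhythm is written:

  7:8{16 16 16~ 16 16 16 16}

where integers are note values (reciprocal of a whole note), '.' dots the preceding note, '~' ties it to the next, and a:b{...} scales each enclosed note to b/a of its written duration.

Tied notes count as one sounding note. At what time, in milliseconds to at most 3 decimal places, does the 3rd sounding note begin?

note 3 onset = 4/7b = 257.787ms

1. 0.0ms @ 0 + 128.894ms (2/7)
2. 128.894ms @ 2/7 + 128.894ms (2/7)
3. 257.787ms @ 4/7 + 257.787ms (4/7)
4. 515.575ms @ 8/7 + 128.894ms (2/7)
5. 644.468ms @ 10/7 + 128.894ms (2/7)
6. 773.362ms @ 12/7 + 128.894ms (2/7)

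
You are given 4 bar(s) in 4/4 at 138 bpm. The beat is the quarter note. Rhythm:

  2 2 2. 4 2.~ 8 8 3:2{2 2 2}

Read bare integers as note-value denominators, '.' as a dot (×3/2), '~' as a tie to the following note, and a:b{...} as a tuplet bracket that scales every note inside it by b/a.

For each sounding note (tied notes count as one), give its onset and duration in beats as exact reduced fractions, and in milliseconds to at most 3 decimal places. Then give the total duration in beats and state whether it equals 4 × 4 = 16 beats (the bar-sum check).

1) 0.0ms=0b +869.565ms=2b
2) 869.565ms=2b +869.565ms=2b
3) 1739.13ms=4b +1304.348ms=3b
4) 3043.478ms=7b +434.783ms=1b
5) 3478.261ms=8b +1521.739ms=7/2b
6) 5000.0ms=23/2b +217.391ms=1/2b
7) 5217.391ms=12b +579.71ms=4/3b
8) 5797.101ms=40/3b +579.71ms=4/3b
9) 6376.812ms=44/3b +579.71ms=4/3b
Σ=16b of 16 (138bpm 4/4) — PASS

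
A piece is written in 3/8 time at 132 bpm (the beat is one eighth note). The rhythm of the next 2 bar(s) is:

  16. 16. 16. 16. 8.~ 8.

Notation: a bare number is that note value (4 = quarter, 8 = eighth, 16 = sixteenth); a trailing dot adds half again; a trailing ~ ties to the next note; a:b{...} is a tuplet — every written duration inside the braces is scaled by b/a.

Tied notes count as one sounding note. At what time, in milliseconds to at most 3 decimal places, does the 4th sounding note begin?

note 4 onset = 9/4b = 1022.727ms

1. 0.0ms @ 0 + 340.909ms (3/4)
2. 340.909ms @ 3/4 + 340.909ms (3/4)
3. 681.818ms @ 3/2 + 340.909ms (3/4)
4. 1022.727ms @ 9/4 + 340.909ms (3/4)
5. 1363.636ms @ 3 + 1363.636ms (3)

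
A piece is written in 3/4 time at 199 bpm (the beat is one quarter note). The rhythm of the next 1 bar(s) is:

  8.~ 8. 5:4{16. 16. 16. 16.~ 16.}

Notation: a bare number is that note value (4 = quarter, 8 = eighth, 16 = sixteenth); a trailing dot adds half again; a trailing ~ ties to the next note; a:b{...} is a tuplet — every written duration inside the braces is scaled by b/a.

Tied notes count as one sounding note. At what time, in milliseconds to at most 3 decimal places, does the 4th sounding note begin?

note 4 onset = 21/10b = 633.166ms

1. 0.0ms @ 0 + 452.261ms (3/2)
2. 452.261ms @ 3/2 + 90.452ms (3/10)
3. 542.714ms @ 9/5 + 90.452ms (3/10)
4. 633.166ms @ 21/10 + 90.452ms (3/10)
5. 723.618ms @ 12/5 + 180.905ms (3/5)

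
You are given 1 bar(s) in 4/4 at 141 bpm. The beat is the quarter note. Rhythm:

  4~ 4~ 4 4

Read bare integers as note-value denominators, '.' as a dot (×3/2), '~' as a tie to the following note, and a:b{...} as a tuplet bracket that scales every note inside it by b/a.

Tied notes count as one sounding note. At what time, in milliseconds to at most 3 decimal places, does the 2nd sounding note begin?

note 2 onset = 3b = 1276.596ms

1. 0.0ms @ 0 + 1276.596ms (3)
2. 1276.596ms @ 3 + 425.532ms (1)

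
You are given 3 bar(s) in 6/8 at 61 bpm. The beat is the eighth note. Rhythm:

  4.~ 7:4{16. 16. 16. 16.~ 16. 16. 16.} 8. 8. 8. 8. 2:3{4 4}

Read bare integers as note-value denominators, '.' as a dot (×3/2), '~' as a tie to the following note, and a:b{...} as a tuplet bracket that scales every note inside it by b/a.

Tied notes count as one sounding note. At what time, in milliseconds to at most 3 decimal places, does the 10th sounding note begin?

note 10 onset = 21/2b = 10327.869ms

1. 0.0ms @ 0 + 3372.365ms (24/7)
2. 3372.365ms @ 24/7 + 421.546ms (3/7)
3. 3793.911ms @ 27/7 + 421.546ms (3/7)
4. 4215.457ms @ 30/7 + 843.091ms (6/7)
5. 5058.548ms @ 36/7 + 421.546ms (3/7)
6. 5480.094ms @ 39/7 + 421.546ms (3/7)
7. 5901.639ms @ 6 + 1475.41ms (3/2)
8. 7377.049ms @ 15/2 + 1475.41ms (3/2)
9. 8852.459ms @ 9 + 1475.41ms (3/2)
10. 10327.869ms @ 21/2 + 1475.41ms (3/2)
11. 11803.279ms @ 12 + 2950.82ms (3)
12. 14754.098ms @ 15 + 2950.82ms (3)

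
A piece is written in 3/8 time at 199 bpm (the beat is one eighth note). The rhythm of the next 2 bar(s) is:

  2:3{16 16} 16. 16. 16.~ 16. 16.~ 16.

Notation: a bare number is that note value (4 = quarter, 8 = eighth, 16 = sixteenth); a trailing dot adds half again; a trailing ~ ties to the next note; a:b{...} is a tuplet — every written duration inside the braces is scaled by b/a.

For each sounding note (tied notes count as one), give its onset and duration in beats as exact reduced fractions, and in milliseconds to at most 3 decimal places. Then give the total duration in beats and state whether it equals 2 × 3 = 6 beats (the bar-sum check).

1) 0.0ms=0b +226.131ms=3/4b
2) 226.131ms=3/4b +226.131ms=3/4b
3) 452.261ms=3/2b +226.131ms=3/4b
4) 678.392ms=9/4b +226.131ms=3/4b
5) 904.523ms=3b +452.261ms=3/2b
6) 1356.784ms=9/2b +452.261ms=3/2b
Σ=6b of 6 (199bpm 3/8) — PASS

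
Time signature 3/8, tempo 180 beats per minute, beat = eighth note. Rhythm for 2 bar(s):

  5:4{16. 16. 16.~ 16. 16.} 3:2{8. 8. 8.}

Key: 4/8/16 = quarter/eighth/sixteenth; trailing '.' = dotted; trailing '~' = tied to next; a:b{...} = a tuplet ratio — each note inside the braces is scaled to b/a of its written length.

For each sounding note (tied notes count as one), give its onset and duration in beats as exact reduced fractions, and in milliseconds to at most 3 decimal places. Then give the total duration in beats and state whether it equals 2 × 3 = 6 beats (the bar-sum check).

1) 0.0ms=0b +200.0ms=3/5b
2) 200.0ms=3/5b +200.0ms=3/5b
3) 400.0ms=6/5b +400.0ms=6/5b
4) 800.0ms=12/5b +200.0ms=3/5b
5) 1000.0ms=3b +333.333ms=1b
6) 1333.333ms=4b +333.333ms=1b
7) 1666.667ms=5b +333.333ms=1b
Σ=6b of 6 (180bpm 3/8) — PASS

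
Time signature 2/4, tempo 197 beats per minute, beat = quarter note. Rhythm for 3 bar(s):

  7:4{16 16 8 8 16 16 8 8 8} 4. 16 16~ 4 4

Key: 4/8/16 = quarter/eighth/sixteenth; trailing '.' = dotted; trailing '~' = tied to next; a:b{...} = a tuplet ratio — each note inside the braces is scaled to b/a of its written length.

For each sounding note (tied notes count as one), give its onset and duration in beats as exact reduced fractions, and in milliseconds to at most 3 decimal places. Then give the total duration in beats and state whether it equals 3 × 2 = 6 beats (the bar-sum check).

1) 0.0ms=0b +43.51ms=1/7b
2) 43.51ms=1/7b +43.51ms=1/7b
3) 87.02ms=2/7b +87.02ms=2/7b
4) 174.039ms=4/7b +87.02ms=2/7b
5) 261.059ms=6/7b +43.51ms=1/7b
6) 304.569ms=1b +43.51ms=1/7b
7) 348.078ms=8/7b +87.02ms=2/7b
8) 435.098ms=10/7b +87.02ms=2/7b
9) 522.117ms=12/7b +87.02ms=2/7b
10) 609.137ms=2b +456.853ms=3/2b
11) 1065.99ms=7/2b +76.142ms=1/4b
12) 1142.132ms=15/4b +380.711ms=5/4b
13) 1522.843ms=5b +304.569ms=1b
Σ=6b of 6 (197bpm 2/4) — PASS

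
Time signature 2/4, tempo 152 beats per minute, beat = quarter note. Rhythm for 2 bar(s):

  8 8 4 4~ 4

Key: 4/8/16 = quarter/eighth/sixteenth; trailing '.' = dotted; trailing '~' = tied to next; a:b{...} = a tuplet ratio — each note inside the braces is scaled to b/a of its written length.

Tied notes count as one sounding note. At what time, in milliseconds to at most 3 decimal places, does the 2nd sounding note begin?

note 2 onset = 1/2b = 197.368ms

1. 0.0ms @ 0 + 197.368ms (1/2)
2. 197.368ms @ 1/2 + 197.368ms (1/2)
3. 394.737ms @ 1 + 394.737ms (1)
4. 789.474ms @ 2 + 789.474ms (2)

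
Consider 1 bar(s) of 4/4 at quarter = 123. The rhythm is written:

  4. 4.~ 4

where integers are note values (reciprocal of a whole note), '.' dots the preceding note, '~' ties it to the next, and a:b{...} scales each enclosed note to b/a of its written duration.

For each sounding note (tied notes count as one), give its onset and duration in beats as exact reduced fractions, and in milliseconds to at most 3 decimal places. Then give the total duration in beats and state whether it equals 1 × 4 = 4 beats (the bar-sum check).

1) 0.0ms=0b +731.707ms=3/2b
2) 731.707ms=3/2b +1219.512ms=5/2b
Σ=4b of 4 (123bpm 4/4) — PASS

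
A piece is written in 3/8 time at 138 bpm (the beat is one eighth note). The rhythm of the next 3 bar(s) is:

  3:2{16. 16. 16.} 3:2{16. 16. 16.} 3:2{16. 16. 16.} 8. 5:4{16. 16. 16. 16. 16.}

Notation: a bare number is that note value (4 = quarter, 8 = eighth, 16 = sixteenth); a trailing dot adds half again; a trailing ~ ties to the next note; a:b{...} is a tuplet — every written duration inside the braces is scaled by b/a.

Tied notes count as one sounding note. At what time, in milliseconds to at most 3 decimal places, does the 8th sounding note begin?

1. 0.0ms @ 0 + 217.391ms (1/2)
2. 217.391ms @ 1/2 + 217.391ms (1/2)
3. 434.783ms @ 1 + 217.391ms (1/2)
4. 652.174ms @ 3/2 + 217.391ms (1/2)
5. 869.565ms @ 2 + 217.391ms (1/2)
6. 1086.957ms @ 5/2 + 217.391ms (1/2)
7. 1304.348ms @ 3 + 217.391ms (1/2)
8. 1521.739ms @ 7/2 + 217.391ms (1/2)
9. 1739.13ms @ 4 + 217.391ms (1/2)
10. 1956.522ms @ 9/2 + 652.174ms (3/2)
11. 2608.696ms @ 6 + 260.87ms (3/5)
12. 2869.565ms @ 33/5 + 260.87ms (3/5)
13. 3130.435ms @ 36/5 + 260.87ms (3/5)
14. 3391.304ms @ 39/5 + 260.87ms (3/5)
15. 3652.174ms @ 42/5 + 260.87ms (3/5)

note 8 onset = 7/2b = 1521.739ms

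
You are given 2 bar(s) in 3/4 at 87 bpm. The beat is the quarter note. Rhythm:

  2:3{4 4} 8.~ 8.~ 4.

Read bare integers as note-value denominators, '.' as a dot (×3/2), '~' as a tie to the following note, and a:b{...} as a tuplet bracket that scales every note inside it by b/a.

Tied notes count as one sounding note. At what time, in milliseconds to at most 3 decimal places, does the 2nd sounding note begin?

1. 0.0ms @ 0 + 1034.483ms (3/2)
2. 1034.483ms @ 3/2 + 1034.483ms (3/2)
3. 2068.966ms @ 3 + 2068.966ms (3)

note 2 onset = 3/2b = 1034.483ms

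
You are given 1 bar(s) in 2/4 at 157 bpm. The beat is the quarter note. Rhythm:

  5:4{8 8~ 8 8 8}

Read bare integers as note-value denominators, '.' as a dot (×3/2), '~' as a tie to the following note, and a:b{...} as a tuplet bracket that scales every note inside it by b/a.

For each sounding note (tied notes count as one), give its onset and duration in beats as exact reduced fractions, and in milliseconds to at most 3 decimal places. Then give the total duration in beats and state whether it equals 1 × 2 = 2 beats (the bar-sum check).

1) 0.0ms=0b +152.866ms=2/5b
2) 152.866ms=2/5b +305.732ms=4/5b
3) 458.599ms=6/5b +152.866ms=2/5b
4) 611.465ms=8/5b +152.866ms=2/5b
Σ=2b of 2 (157bpm 2/4) — PASS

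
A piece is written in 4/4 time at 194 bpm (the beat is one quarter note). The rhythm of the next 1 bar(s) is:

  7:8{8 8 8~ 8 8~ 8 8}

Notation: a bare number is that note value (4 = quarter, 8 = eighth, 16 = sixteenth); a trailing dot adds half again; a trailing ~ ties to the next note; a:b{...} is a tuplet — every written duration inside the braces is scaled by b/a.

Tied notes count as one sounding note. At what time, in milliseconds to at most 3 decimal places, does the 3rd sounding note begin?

1. 0.0ms @ 0 + 176.73ms (4/7)
2. 176.73ms @ 4/7 + 176.73ms (4/7)
3. 353.461ms @ 8/7 + 353.461ms (8/7)
4. 706.922ms @ 16/7 + 353.461ms (8/7)
5. 1060.383ms @ 24/7 + 176.73ms (4/7)

note 3 onset = 8/7b = 353.461ms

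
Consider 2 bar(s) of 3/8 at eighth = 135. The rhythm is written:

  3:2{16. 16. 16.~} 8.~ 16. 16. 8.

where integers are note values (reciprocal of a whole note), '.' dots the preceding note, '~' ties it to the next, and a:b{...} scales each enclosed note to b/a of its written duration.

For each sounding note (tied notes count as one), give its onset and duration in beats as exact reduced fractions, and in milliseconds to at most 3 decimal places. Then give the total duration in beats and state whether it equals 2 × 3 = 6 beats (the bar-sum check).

1) 0.0ms=0b +222.222ms=1/2b
2) 222.222ms=1/2b +222.222ms=1/2b
3) 444.444ms=1b +1222.222ms=11/4b
4) 1666.667ms=15/4b +333.333ms=3/4b
5) 2000.0ms=9/2b +666.667ms=3/2b
Σ=6b of 6 (135bpm 3/8) — PASS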